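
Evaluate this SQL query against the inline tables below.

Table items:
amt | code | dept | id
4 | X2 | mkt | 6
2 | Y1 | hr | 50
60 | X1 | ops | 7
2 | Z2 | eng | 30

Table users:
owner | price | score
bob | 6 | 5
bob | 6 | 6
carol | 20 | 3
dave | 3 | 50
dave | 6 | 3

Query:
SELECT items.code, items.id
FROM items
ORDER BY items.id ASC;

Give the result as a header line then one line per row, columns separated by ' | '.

== RESULT ==
items.code | items.id
X2 | 6
X1 | 7
Z2 | 30
Y1 | 50

Derivation:
After SELECT (4 rows):
items.code | items.id
X2 | 6
Y1 | 50
X1 | 7
Z2 | 30
After ORDER BY (4 rows):
items.code | items.id
X2 | 6
X1 | 7
Z2 | 30
Y1 | 50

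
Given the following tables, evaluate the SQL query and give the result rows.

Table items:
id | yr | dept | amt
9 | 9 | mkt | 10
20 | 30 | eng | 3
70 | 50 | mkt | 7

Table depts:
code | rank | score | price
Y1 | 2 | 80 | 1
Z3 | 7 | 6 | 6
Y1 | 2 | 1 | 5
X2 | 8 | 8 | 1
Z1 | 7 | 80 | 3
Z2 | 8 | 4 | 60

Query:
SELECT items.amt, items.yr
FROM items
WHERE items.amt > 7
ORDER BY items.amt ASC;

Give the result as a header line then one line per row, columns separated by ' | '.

After WHERE (1 rows):
items.id | items.yr | items.dept | items.amt
9 | 9 | mkt | 10
After SELECT (1 rows):
items.amt | items.yr
10 | 9
After ORDER BY (1 rows):
items.amt | items.yr
10 | 9

== RESULT ==
items.amt | items.yr
10 | 9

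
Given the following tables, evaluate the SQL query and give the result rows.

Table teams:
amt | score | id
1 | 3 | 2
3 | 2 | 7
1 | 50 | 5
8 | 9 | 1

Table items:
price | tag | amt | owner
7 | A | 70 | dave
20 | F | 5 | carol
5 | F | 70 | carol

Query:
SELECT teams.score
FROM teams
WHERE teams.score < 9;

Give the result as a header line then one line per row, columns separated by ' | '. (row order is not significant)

== RESULT ==
teams.score
3
2

Derivation:
After WHERE (2 rows):
teams.amt | teams.score | teams.id
1 | 3 | 2
3 | 2 | 7
After SELECT (2 rows):
teams.score
3
2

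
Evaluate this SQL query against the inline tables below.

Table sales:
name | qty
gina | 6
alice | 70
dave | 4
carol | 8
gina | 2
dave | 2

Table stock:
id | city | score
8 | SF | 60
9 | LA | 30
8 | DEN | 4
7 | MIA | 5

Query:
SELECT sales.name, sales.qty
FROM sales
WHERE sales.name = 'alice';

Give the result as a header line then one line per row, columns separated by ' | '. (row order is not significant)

== RESULT ==
sales.name | sales.qty
alice | 70

Derivation:
After WHERE (1 rows):
sales.name | sales.qty
alice | 70
After SELECT (1 rows):
sales.name | sales.qty
alice | 70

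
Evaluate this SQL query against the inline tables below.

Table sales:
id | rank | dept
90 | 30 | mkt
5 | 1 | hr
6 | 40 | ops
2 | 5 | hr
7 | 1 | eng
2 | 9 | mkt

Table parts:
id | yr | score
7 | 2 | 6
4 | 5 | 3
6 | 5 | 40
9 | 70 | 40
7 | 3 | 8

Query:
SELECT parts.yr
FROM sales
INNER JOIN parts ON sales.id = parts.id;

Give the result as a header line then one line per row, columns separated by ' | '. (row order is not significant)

== RESULT ==
parts.yr
5
2
3

Derivation:
After JOIN parts (3 rows):
sales.id | sales.rank | sales.dept | parts.id | parts.yr | parts.score
6 | 40 | ops | 6 | 5 | 40
7 | 1 | eng | 7 | 2 | 6
7 | 1 | eng | 7 | 3 | 8
After SELECT (3 rows):
parts.yr
5
2
3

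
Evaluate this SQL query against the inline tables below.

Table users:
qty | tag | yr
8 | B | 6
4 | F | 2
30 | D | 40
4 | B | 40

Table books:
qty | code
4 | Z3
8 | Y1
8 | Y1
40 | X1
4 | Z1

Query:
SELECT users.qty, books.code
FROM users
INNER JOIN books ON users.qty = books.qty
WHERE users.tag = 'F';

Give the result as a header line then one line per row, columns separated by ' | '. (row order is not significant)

After JOIN books (6 rows):
users.qty | users.tag | users.yr | books.qty | books.code
8 | B | 6 | 8 | Y1
8 | B | 6 | 8 | Y1
4 | F | 2 | 4 | Z3
4 | F | 2 | 4 | Z1
4 | B | 40 | 4 | Z3
4 | B | 40 | 4 | Z1
After WHERE (2 rows):
users.qty | users.tag | users.yr | books.qty | books.code
4 | F | 2 | 4 | Z3
4 | F | 2 | 4 | Z1
After SELECT (2 rows):
users.qty | books.code
4 | Z3
4 | Z1

== RESULT ==
users.qty | books.code
4 | Z3
4 | Z1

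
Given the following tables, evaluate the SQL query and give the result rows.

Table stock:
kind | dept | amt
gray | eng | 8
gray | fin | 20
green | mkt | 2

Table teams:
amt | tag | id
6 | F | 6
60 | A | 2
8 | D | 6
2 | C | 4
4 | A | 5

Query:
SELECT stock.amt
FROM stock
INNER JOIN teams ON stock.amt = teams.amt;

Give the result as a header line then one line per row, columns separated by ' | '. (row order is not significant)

After JOIN teams (2 rows):
stock.kind | stock.dept | stock.amt | teams.amt | teams.tag | teams.id
gray | eng | 8 | 8 | D | 6
green | mkt | 2 | 2 | C | 4
After SELECT (2 rows):
stock.amt
8
2

== RESULT ==
stock.amt
8
2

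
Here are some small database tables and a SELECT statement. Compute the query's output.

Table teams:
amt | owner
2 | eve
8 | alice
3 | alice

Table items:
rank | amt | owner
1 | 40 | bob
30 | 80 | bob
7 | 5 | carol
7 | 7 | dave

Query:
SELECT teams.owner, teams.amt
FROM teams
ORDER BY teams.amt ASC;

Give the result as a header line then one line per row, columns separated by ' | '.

After SELECT (3 rows):
teams.owner | teams.amt
eve | 2
alice | 8
alice | 3
After ORDER BY (3 rows):
teams.owner | teams.amt
eve | 2
alice | 3
alice | 8

== RESULT ==
teams.owner | teams.amt
eve | 2
alice | 3
alice | 8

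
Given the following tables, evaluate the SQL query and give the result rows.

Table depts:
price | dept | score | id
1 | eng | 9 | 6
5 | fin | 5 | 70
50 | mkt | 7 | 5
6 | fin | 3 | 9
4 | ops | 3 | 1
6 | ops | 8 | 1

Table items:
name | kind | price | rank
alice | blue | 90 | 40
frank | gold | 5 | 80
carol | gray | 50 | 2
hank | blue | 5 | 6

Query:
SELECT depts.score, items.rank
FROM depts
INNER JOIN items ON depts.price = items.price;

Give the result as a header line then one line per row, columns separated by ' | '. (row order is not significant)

== RESULT ==
depts.score | items.rank
5 | 80
5 | 6
7 | 2

Derivation:
After JOIN items (3 rows):
depts.price | depts.dept | depts.score | depts.id | items.name | items.kind | items.price | items.rank
5 | fin | 5 | 70 | frank | gold | 5 | 80
5 | fin | 5 | 70 | hank | blue | 5 | 6
50 | mkt | 7 | 5 | carol | gray | 50 | 2
After SELECT (3 rows):
depts.score | items.rank
5 | 80
5 | 6
7 | 2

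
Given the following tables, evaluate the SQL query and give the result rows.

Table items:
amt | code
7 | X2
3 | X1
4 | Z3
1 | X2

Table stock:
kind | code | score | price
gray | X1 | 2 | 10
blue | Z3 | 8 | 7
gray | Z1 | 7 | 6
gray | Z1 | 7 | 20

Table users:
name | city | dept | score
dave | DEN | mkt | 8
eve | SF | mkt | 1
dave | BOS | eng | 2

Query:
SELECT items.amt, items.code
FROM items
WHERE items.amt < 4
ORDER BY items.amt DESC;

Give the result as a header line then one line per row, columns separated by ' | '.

After WHERE (2 rows):
items.amt | items.code
3 | X1
1 | X2
After SELECT (2 rows):
items.amt | items.code
3 | X1
1 | X2
After ORDER BY (2 rows):
items.amt | items.code
3 | X1
1 | X2

== RESULT ==
items.amt | items.code
3 | X1
1 | X2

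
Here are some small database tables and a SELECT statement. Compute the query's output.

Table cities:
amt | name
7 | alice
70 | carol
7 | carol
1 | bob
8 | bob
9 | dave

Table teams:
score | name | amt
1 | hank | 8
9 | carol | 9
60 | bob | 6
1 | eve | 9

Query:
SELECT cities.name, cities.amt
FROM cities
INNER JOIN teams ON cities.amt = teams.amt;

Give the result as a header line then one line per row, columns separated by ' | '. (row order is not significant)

After JOIN teams (3 rows):
cities.amt | cities.name | teams.score | teams.name | teams.amt
8 | bob | 1 | hank | 8
9 | dave | 9 | carol | 9
9 | dave | 1 | eve | 9
After SELECT (3 rows):
cities.name | cities.amt
bob | 8
dave | 9
dave | 9

== RESULT ==
cities.name | cities.amt
bob | 8
dave | 9
dave | 9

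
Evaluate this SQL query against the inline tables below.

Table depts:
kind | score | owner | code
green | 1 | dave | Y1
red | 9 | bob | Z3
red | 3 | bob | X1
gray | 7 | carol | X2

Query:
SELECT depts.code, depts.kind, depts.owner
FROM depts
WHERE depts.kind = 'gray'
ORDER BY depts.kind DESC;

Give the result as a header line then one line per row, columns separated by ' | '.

== RESULT ==
depts.code | depts.kind | depts.owner
X2 | gray | carol

Derivation:
After WHERE (1 rows):
depts.kind | depts.score | depts.owner | depts.code
gray | 7 | carol | X2
After SELECT (1 rows):
depts.code | depts.kind | depts.owner
X2 | gray | carol
After ORDER BY (1 rows):
depts.code | depts.kind | depts.owner
X2 | gray | carol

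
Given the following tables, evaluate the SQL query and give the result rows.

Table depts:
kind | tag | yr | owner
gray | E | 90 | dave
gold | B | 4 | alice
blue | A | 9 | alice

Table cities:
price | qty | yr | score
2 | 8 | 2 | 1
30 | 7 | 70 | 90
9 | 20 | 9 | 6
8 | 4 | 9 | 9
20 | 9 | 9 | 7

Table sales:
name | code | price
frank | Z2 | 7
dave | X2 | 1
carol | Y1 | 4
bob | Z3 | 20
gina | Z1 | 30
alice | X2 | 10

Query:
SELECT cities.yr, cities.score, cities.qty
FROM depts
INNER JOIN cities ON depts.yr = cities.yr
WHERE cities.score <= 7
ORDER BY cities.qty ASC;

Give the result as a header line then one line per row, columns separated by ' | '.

After JOIN cities (3 rows):
depts.kind | depts.tag | depts.yr | depts.owner | cities.price | cities.qty | cities.yr | cities.score
blue | A | 9 | alice | 9 | 20 | 9 | 6
blue | A | 9 | alice | 8 | 4 | 9 | 9
blue | A | 9 | alice | 20 | 9 | 9 | 7
After WHERE (2 rows):
depts.kind | depts.tag | depts.yr | depts.owner | cities.price | cities.qty | cities.yr | cities.score
blue | A | 9 | alice | 9 | 20 | 9 | 6
blue | A | 9 | alice | 20 | 9 | 9 | 7
After SELECT (2 rows):
cities.yr | cities.score | cities.qty
9 | 6 | 20
9 | 7 | 9
After ORDER BY (2 rows):
cities.yr | cities.score | cities.qty
9 | 7 | 9
9 | 6 | 20

== RESULT ==
cities.yr | cities.score | cities.qty
9 | 7 | 9
9 | 6 | 20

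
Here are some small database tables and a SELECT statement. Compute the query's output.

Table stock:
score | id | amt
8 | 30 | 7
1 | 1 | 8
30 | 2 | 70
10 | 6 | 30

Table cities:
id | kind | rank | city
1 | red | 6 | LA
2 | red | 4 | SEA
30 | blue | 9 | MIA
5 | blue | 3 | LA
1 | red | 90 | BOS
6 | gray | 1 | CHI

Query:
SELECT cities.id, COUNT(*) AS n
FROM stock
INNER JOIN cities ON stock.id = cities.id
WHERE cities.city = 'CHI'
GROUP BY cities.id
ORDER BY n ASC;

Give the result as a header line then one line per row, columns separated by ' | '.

== RESULT ==
cities.id | n
6 | 1

Derivation:
After JOIN cities (5 rows):
stock.score | stock.id | stock.amt | cities.id | cities.kind | cities.rank | cities.city
8 | 30 | 7 | 30 | blue | 9 | MIA
1 | 1 | 8 | 1 | red | 6 | LA
1 | 1 | 8 | 1 | red | 90 | BOS
30 | 2 | 70 | 2 | red | 4 | SEA
10 | 6 | 30 | 6 | gray | 1 | CHI
After WHERE (1 rows):
stock.score | stock.id | stock.amt | cities.id | cities.kind | cities.rank | cities.city
10 | 6 | 30 | 6 | gray | 1 | CHI
After GROUP BY (1 rows):
cities.id | n
6 | 1
After ORDER BY (1 rows):
cities.id | n
6 | 1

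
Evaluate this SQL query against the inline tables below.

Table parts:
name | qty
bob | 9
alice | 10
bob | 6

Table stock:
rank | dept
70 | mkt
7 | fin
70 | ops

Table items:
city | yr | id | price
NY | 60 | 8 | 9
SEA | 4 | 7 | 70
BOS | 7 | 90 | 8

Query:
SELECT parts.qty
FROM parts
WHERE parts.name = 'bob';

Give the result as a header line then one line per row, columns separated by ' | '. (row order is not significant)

After WHERE (2 rows):
parts.name | parts.qty
bob | 9
bob | 6
After SELECT (2 rows):
parts.qty
9
6

== RESULT ==
parts.qty
9
6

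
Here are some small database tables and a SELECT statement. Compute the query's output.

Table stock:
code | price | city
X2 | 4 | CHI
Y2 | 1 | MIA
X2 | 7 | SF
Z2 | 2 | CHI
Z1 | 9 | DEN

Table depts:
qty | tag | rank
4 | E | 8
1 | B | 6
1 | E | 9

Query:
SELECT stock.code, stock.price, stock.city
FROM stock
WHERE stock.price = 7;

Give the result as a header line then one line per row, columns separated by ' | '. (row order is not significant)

== RESULT ==
stock.code | stock.price | stock.city
X2 | 7 | SF

Derivation:
After WHERE (1 rows):
stock.code | stock.price | stock.city
X2 | 7 | SF
After SELECT (1 rows):
stock.code | stock.price | stock.city
X2 | 7 | SF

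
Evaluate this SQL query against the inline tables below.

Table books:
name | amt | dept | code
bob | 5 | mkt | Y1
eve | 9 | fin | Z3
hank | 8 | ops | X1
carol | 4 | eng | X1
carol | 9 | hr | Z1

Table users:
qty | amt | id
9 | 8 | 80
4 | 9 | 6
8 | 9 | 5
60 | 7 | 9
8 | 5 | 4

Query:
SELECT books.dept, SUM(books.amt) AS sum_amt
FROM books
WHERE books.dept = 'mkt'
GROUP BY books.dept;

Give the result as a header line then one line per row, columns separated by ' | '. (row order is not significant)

== RESULT ==
books.dept | sum_amt
mkt | 5

Derivation:
After WHERE (1 rows):
books.name | books.amt | books.dept | books.code
bob | 5 | mkt | Y1
After GROUP BY (1 rows):
books.dept | sum_amt
mkt | 5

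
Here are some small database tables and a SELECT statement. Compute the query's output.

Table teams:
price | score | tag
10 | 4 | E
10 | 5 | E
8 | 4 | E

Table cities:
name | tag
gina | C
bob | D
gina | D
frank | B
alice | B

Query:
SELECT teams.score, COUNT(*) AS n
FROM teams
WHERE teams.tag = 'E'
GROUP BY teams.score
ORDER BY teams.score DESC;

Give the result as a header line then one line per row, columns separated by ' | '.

== RESULT ==
teams.score | n
5 | 1
4 | 2

Derivation:
After WHERE (3 rows):
teams.price | teams.score | teams.tag
10 | 4 | E
10 | 5 | E
8 | 4 | E
After GROUP BY (2 rows):
teams.score | n
4 | 2
5 | 1
After ORDER BY (2 rows):
teams.score | n
5 | 1
4 | 2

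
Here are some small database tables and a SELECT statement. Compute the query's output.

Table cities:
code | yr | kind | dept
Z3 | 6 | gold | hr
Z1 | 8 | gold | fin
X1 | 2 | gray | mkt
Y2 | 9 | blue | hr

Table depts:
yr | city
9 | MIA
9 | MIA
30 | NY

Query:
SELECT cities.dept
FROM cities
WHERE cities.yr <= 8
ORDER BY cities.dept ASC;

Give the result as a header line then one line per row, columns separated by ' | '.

== RESULT ==
cities.dept
fin
hr
mkt

Derivation:
After WHERE (3 rows):
cities.code | cities.yr | cities.kind | cities.dept
Z3 | 6 | gold | hr
Z1 | 8 | gold | fin
X1 | 2 | gray | mkt
After SELECT (3 rows):
cities.dept
hr
fin
mkt
After ORDER BY (3 rows):
cities.dept
fin
hr
mkt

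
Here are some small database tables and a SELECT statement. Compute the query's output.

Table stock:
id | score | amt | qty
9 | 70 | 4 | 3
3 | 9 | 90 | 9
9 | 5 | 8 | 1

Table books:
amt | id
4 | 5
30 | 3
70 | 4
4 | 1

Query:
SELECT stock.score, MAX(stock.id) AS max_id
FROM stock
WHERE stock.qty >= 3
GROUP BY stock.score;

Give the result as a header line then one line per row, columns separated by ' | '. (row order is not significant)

== RESULT ==
stock.score | max_id
70 | 9
9 | 3

Derivation:
After WHERE (2 rows):
stock.id | stock.score | stock.amt | stock.qty
9 | 70 | 4 | 3
3 | 9 | 90 | 9
After GROUP BY (2 rows):
stock.score | max_id
70 | 9
9 | 3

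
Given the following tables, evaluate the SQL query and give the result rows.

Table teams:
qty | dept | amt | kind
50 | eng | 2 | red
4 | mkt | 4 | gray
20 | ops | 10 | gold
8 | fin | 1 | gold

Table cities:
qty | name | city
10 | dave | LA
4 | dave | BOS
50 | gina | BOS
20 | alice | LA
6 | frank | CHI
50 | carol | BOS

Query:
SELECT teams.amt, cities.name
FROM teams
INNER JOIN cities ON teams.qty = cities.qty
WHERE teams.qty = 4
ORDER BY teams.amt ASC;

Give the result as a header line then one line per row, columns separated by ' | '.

After JOIN cities (4 rows):
teams.qty | teams.dept | teams.amt | teams.kind | cities.qty | cities.name | cities.city
50 | eng | 2 | red | 50 | gina | BOS
50 | eng | 2 | red | 50 | carol | BOS
4 | mkt | 4 | gray | 4 | dave | BOS
20 | ops | 10 | gold | 20 | alice | LA
After WHERE (1 rows):
teams.qty | teams.dept | teams.amt | teams.kind | cities.qty | cities.name | cities.city
4 | mkt | 4 | gray | 4 | dave | BOS
After SELECT (1 rows):
teams.amt | cities.name
4 | dave
After ORDER BY (1 rows):
teams.amt | cities.name
4 | dave

== RESULT ==
teams.amt | cities.name
4 | dave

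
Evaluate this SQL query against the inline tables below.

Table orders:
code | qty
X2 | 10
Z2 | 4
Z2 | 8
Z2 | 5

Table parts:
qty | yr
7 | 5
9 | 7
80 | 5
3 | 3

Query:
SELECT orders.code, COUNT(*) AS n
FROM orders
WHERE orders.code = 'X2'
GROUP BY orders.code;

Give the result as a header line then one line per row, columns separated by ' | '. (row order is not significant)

After WHERE (1 rows):
orders.code | orders.qty
X2 | 10
After GROUP BY (1 rows):
orders.code | n
X2 | 1

== RESULT ==
orders.code | n
X2 | 1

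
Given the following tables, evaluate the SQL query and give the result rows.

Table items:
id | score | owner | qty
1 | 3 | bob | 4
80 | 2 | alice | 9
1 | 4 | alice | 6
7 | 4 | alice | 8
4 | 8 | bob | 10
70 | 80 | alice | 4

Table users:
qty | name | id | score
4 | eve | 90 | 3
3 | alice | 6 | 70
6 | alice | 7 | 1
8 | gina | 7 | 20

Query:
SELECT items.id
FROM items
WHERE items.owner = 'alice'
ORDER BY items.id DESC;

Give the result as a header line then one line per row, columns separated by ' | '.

After WHERE (4 rows):
items.id | items.score | items.owner | items.qty
80 | 2 | alice | 9
1 | 4 | alice | 6
7 | 4 | alice | 8
70 | 80 | alice | 4
After SELECT (4 rows):
items.id
80
1
7
70
After ORDER BY (4 rows):
items.id
80
70
7
1

== RESULT ==
items.id
80
70
7
1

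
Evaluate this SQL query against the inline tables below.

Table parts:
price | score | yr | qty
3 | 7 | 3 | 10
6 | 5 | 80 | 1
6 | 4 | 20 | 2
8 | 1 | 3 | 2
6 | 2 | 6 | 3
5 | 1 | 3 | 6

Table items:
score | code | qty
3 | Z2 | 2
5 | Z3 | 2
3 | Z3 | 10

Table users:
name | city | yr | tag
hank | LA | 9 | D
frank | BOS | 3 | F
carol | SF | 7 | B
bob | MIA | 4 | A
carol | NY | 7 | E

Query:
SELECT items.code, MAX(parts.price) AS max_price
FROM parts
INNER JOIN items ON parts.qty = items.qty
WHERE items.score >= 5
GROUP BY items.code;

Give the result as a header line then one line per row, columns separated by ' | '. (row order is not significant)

After JOIN items (5 rows):
parts.price | parts.score | parts.yr | parts.qty | items.score | items.code | items.qty
3 | 7 | 3 | 10 | 3 | Z3 | 10
6 | 4 | 20 | 2 | 3 | Z2 | 2
6 | 4 | 20 | 2 | 5 | Z3 | 2
8 | 1 | 3 | 2 | 3 | Z2 | 2
8 | 1 | 3 | 2 | 5 | Z3 | 2
After WHERE (2 rows):
parts.price | parts.score | parts.yr | parts.qty | items.score | items.code | items.qty
6 | 4 | 20 | 2 | 5 | Z3 | 2
8 | 1 | 3 | 2 | 5 | Z3 | 2
After GROUP BY (1 rows):
items.code | max_price
Z3 | 8

== RESULT ==
items.code | max_price
Z3 | 8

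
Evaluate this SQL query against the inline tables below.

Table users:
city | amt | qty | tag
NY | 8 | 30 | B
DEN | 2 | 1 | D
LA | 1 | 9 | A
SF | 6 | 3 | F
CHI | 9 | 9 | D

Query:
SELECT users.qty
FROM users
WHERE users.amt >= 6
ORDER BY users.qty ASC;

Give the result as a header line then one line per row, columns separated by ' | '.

After WHERE (3 rows):
users.city | users.amt | users.qty | users.tag
NY | 8 | 30 | B
SF | 6 | 3 | F
CHI | 9 | 9 | D
After SELECT (3 rows):
users.qty
30
3
9
After ORDER BY (3 rows):
users.qty
3
9
30

== RESULT ==
users.qty
3
9
30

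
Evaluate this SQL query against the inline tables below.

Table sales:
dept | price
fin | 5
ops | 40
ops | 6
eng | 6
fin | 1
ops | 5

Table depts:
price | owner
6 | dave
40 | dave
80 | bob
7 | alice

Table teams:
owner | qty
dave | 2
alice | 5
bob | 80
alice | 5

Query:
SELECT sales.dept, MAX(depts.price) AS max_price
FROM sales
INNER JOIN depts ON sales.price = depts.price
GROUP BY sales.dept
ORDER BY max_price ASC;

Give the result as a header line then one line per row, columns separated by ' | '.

== RESULT ==
sales.dept | max_price
eng | 6
ops | 40

Derivation:
After JOIN depts (3 rows):
sales.dept | sales.price | depts.price | depts.owner
ops | 40 | 40 | dave
ops | 6 | 6 | dave
eng | 6 | 6 | dave
After GROUP BY (2 rows):
sales.dept | max_price
ops | 40
eng | 6
After ORDER BY (2 rows):
sales.dept | max_price
eng | 6
ops | 40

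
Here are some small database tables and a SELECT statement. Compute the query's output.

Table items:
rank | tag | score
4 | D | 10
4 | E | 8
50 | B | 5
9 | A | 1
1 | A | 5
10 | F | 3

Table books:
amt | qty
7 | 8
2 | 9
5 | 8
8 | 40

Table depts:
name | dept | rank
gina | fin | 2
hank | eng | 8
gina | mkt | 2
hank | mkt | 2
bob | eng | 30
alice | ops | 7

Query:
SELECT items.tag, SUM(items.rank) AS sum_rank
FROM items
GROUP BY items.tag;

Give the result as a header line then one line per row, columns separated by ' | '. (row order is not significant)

== RESULT ==
items.tag | sum_rank
D | 4
E | 4
B | 50
A | 10
F | 10

Derivation:
After GROUP BY (5 rows):
items.tag | sum_rank
D | 4
E | 4
B | 50
A | 10
F | 10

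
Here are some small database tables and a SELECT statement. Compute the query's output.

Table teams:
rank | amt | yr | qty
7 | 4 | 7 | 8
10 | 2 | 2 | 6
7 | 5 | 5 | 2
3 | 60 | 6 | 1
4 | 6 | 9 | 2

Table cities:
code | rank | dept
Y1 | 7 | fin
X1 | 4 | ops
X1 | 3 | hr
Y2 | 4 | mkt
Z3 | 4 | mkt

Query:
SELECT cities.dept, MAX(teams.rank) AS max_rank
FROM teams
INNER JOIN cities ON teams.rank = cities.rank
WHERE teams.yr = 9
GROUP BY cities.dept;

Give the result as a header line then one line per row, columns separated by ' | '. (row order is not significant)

After JOIN cities (6 rows):
teams.rank | teams.amt | teams.yr | teams.qty | cities.code | cities.rank | cities.dept
7 | 4 | 7 | 8 | Y1 | 7 | fin
7 | 5 | 5 | 2 | Y1 | 7 | fin
3 | 60 | 6 | 1 | X1 | 3 | hr
4 | 6 | 9 | 2 | X1 | 4 | ops
4 | 6 | 9 | 2 | Y2 | 4 | mkt
4 | 6 | 9 | 2 | Z3 | 4 | mkt
After WHERE (3 rows):
teams.rank | teams.amt | teams.yr | teams.qty | cities.code | cities.rank | cities.dept
4 | 6 | 9 | 2 | X1 | 4 | ops
4 | 6 | 9 | 2 | Y2 | 4 | mkt
4 | 6 | 9 | 2 | Z3 | 4 | mkt
After GROUP BY (2 rows):
cities.dept | max_rank
ops | 4
mkt | 4

== RESULT ==
cities.dept | max_rank
ops | 4
mkt | 4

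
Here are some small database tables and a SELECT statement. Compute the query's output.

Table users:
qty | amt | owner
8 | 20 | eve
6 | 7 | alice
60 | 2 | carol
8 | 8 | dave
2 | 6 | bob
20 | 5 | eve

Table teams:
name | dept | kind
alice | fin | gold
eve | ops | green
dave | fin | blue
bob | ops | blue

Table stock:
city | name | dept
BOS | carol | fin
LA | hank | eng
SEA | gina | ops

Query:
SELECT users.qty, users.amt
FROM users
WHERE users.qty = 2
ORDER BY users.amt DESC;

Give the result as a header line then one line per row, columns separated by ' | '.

== RESULT ==
users.qty | users.amt
2 | 6

Derivation:
After WHERE (1 rows):
users.qty | users.amt | users.owner
2 | 6 | bob
After SELECT (1 rows):
users.qty | users.amt
2 | 6
After ORDER BY (1 rows):
users.qty | users.amt
2 | 6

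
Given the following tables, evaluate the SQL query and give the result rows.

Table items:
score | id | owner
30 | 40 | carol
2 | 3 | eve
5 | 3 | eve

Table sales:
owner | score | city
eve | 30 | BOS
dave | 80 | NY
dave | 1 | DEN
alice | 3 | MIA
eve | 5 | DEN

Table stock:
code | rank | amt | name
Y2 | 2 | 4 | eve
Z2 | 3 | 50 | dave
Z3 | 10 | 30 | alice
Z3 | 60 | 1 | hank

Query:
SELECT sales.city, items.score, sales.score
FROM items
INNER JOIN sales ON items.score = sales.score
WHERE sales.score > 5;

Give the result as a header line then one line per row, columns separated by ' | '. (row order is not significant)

== RESULT ==
sales.city | items.score | sales.score
BOS | 30 | 30

Derivation:
After JOIN sales (2 rows):
items.score | items.id | items.owner | sales.owner | sales.score | sales.city
30 | 40 | carol | eve | 30 | BOS
5 | 3 | eve | eve | 5 | DEN
After WHERE (1 rows):
items.score | items.id | items.owner | sales.owner | sales.score | sales.city
30 | 40 | carol | eve | 30 | BOS
After SELECT (1 rows):
sales.city | items.score | sales.score
BOS | 30 | 30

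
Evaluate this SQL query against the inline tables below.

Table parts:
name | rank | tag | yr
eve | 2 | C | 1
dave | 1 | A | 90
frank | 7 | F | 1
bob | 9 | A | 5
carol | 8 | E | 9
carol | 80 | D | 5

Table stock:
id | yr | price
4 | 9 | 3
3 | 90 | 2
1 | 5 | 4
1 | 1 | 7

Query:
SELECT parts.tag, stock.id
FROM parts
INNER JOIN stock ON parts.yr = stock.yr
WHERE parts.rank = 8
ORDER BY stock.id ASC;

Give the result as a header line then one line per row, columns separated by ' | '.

== RESULT ==
parts.tag | stock.id
E | 4

Derivation:
After JOIN stock (6 rows):
parts.name | parts.rank | parts.tag | parts.yr | stock.id | stock.yr | stock.price
eve | 2 | C | 1 | 1 | 1 | 7
dave | 1 | A | 90 | 3 | 90 | 2
frank | 7 | F | 1 | 1 | 1 | 7
bob | 9 | A | 5 | 1 | 5 | 4
carol | 8 | E | 9 | 4 | 9 | 3
carol | 80 | D | 5 | 1 | 5 | 4
After WHERE (1 rows):
parts.name | parts.rank | parts.tag | parts.yr | stock.id | stock.yr | stock.price
carol | 8 | E | 9 | 4 | 9 | 3
After SELECT (1 rows):
parts.tag | stock.id
E | 4
After ORDER BY (1 rows):
parts.tag | stock.id
E | 4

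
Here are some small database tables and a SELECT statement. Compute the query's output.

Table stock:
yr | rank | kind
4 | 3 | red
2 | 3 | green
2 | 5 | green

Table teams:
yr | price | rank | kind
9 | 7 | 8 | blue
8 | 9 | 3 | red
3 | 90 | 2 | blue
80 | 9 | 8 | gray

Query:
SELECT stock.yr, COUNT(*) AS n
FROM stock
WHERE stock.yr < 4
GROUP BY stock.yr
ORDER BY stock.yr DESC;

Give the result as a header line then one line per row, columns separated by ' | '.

== RESULT ==
stock.yr | n
2 | 2

Derivation:
After WHERE (2 rows):
stock.yr | stock.rank | stock.kind
2 | 3 | green
2 | 5 | green
After GROUP BY (1 rows):
stock.yr | n
2 | 2
After ORDER BY (1 rows):
stock.yr | n
2 | 2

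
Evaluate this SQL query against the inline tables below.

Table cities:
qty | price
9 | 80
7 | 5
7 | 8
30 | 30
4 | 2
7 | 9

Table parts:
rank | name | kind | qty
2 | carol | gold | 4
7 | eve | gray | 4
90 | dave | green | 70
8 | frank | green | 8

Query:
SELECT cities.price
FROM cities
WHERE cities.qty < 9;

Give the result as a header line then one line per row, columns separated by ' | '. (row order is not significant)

== RESULT ==
cities.price
5
8
2
9

Derivation:
After WHERE (4 rows):
cities.qty | cities.price
7 | 5
7 | 8
4 | 2
7 | 9
After SELECT (4 rows):
cities.price
5
8
2
9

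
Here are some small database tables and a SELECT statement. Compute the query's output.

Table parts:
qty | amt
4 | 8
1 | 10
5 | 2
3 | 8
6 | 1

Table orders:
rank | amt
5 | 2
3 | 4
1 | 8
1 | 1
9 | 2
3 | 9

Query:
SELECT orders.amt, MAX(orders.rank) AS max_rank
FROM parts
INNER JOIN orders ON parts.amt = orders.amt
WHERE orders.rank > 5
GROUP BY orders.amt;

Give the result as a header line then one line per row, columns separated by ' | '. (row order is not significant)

== RESULT ==
orders.amt | max_rank
2 | 9

Derivation:
After JOIN orders (5 rows):
parts.qty | parts.amt | orders.rank | orders.amt
4 | 8 | 1 | 8
5 | 2 | 5 | 2
5 | 2 | 9 | 2
3 | 8 | 1 | 8
6 | 1 | 1 | 1
After WHERE (1 rows):
parts.qty | parts.amt | orders.rank | orders.amt
5 | 2 | 9 | 2
After GROUP BY (1 rows):
orders.amt | max_rank
2 | 9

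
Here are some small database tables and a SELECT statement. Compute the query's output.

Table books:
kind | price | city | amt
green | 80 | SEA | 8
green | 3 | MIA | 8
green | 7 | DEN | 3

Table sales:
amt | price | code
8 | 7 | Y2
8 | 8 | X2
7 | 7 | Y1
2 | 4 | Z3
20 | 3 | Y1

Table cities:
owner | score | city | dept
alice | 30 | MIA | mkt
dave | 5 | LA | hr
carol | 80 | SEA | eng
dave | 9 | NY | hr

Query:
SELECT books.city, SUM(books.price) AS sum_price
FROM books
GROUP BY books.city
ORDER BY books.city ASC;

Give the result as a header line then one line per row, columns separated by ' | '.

After GROUP BY (3 rows):
books.city | sum_price
SEA | 80
MIA | 3
DEN | 7
After ORDER BY (3 rows):
books.city | sum_price
DEN | 7
MIA | 3
SEA | 80

== RESULT ==
books.city | sum_price
DEN | 7
MIA | 3
SEA | 80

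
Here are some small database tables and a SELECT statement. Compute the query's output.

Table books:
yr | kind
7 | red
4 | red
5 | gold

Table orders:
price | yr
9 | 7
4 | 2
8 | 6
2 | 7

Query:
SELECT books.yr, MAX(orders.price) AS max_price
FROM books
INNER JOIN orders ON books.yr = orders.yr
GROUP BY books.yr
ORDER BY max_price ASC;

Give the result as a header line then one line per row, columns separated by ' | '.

== RESULT ==
books.yr | max_price
7 | 9

Derivation:
After JOIN orders (2 rows):
books.yr | books.kind | orders.price | orders.yr
7 | red | 9 | 7
7 | red | 2 | 7
After GROUP BY (1 rows):
books.yr | max_price
7 | 9
After ORDER BY (1 rows):
books.yr | max_price
7 | 9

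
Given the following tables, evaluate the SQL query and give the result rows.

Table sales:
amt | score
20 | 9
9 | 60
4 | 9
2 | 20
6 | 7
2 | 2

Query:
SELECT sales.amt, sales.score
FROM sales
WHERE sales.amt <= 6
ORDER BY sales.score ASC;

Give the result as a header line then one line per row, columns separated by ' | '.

After WHERE (4 rows):
sales.amt | sales.score
4 | 9
2 | 20
6 | 7
2 | 2
After SELECT (4 rows):
sales.amt | sales.score
4 | 9
2 | 20
6 | 7
2 | 2
After ORDER BY (4 rows):
sales.amt | sales.score
2 | 2
6 | 7
4 | 9
2 | 20

== RESULT ==
sales.amt | sales.score
2 | 2
6 | 7
4 | 9
2 | 20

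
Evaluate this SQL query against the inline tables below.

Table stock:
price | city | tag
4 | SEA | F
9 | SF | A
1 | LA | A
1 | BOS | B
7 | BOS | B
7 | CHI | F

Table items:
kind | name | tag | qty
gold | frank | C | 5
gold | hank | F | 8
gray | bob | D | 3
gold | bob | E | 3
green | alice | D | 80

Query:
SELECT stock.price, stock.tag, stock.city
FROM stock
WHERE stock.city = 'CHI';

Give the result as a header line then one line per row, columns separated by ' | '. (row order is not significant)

== RESULT ==
stock.price | stock.tag | stock.city
7 | F | CHI

Derivation:
After WHERE (1 rows):
stock.price | stock.city | stock.tag
7 | CHI | F
After SELECT (1 rows):
stock.price | stock.tag | stock.city
7 | F | CHI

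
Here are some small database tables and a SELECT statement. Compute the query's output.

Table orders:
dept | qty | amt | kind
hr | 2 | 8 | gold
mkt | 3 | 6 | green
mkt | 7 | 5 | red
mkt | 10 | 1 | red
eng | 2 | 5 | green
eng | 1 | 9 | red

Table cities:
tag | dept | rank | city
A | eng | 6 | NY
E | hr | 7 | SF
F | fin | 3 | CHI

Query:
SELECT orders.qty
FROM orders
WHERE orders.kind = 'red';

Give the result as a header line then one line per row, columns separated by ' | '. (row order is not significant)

After WHERE (3 rows):
orders.dept | orders.qty | orders.amt | orders.kind
mkt | 7 | 5 | red
mkt | 10 | 1 | red
eng | 1 | 9 | red
After SELECT (3 rows):
orders.qty
7
10
1

== RESULT ==
orders.qty
7
10
1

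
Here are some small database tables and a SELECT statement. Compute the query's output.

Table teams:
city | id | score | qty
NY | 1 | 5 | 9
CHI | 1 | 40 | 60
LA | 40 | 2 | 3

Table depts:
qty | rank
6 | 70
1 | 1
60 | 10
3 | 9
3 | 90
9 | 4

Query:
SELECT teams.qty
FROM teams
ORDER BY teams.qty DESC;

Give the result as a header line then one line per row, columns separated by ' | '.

After SELECT (3 rows):
teams.qty
9
60
3
After ORDER BY (3 rows):
teams.qty
60
9
3

== RESULT ==
teams.qty
60
9
3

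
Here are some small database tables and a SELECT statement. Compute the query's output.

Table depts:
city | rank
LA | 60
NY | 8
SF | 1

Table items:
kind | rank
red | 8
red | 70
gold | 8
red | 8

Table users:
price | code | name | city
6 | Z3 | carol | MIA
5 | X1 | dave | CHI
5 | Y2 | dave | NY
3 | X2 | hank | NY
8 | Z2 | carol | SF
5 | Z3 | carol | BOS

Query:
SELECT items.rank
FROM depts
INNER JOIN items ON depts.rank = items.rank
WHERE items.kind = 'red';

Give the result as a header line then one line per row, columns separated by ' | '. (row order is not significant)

After JOIN items (3 rows):
depts.city | depts.rank | items.kind | items.rank
NY | 8 | red | 8
NY | 8 | gold | 8
NY | 8 | red | 8
After WHERE (2 rows):
depts.city | depts.rank | items.kind | items.rank
NY | 8 | red | 8
NY | 8 | red | 8
After SELECT (2 rows):
items.rank
8
8

== RESULT ==
items.rank
8
8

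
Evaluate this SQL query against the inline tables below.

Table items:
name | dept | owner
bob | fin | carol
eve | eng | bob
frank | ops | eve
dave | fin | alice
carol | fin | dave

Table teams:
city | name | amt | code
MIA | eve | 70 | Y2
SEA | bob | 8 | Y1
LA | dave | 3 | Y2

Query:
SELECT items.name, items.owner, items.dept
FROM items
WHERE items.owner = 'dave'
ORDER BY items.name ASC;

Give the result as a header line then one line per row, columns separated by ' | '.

== RESULT ==
items.name | items.owner | items.dept
carol | dave | fin

Derivation:
After WHERE (1 rows):
items.name | items.dept | items.owner
carol | fin | dave
After SELECT (1 rows):
items.name | items.owner | items.dept
carol | dave | fin
After ORDER BY (1 rows):
items.name | items.owner | items.dept
carol | dave | fin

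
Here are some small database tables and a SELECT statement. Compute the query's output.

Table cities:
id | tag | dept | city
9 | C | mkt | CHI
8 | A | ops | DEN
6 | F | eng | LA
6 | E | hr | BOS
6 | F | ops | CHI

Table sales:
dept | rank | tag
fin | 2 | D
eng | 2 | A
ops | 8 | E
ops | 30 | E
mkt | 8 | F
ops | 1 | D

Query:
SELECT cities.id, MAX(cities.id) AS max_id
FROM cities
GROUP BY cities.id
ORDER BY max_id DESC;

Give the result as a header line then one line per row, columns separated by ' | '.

== RESULT ==
cities.id | max_id
9 | 9
8 | 8
6 | 6

Derivation:
After GROUP BY (3 rows):
cities.id | max_id
9 | 9
8 | 8
6 | 6
After ORDER BY (3 rows):
cities.id | max_id
9 | 9
8 | 8
6 | 6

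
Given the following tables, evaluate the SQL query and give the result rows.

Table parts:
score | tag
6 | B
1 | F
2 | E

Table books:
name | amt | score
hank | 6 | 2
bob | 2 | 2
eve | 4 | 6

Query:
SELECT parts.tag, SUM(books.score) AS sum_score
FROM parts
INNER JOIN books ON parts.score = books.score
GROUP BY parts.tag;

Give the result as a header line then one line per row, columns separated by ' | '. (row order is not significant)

== RESULT ==
parts.tag | sum_score
B | 6
E | 4

Derivation:
After JOIN books (3 rows):
parts.score | parts.tag | books.name | books.amt | books.score
6 | B | eve | 4 | 6
2 | E | hank | 6 | 2
2 | E | bob | 2 | 2
After GROUP BY (2 rows):
parts.tag | sum_score
B | 6
E | 4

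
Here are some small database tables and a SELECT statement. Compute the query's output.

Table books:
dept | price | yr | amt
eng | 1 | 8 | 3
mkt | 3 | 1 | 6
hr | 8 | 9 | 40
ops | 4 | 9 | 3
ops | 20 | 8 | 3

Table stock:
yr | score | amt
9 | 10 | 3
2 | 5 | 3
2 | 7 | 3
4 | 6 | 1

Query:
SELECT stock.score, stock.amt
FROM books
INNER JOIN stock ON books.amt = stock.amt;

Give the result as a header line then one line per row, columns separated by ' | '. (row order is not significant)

After JOIN stock (9 rows):
books.dept | books.price | books.yr | books.amt | stock.yr | stock.score | stock.amt
eng | 1 | 8 | 3 | 9 | 10 | 3
eng | 1 | 8 | 3 | 2 | 5 | 3
eng | 1 | 8 | 3 | 2 | 7 | 3
ops | 4 | 9 | 3 | 9 | 10 | 3
ops | 4 | 9 | 3 | 2 | 5 | 3
ops | 4 | 9 | 3 | 2 | 7 | 3
ops | 20 | 8 | 3 | 9 | 10 | 3
ops | 20 | 8 | 3 | 2 | 5 | 3
ops | 20 | 8 | 3 | 2 | 7 | 3
After SELECT (9 rows):
stock.score | stock.amt
10 | 3
5 | 3
7 | 3
10 | 3
5 | 3
7 | 3
10 | 3
5 | 3
7 | 3

== RESULT ==
stock.score | stock.amt
10 | 3
5 | 3
7 | 3
10 | 3
5 | 3
7 | 3
10 | 3
5 | 3
7 | 3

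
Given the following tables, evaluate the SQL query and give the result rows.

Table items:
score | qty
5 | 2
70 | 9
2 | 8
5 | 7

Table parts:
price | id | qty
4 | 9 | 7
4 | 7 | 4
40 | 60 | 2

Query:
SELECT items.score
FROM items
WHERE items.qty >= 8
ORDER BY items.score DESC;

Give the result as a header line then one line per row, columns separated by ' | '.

After WHERE (2 rows):
items.score | items.qty
70 | 9
2 | 8
After SELECT (2 rows):
items.score
70
2
After ORDER BY (2 rows):
items.score
70
2

== RESULT ==
items.score
70
2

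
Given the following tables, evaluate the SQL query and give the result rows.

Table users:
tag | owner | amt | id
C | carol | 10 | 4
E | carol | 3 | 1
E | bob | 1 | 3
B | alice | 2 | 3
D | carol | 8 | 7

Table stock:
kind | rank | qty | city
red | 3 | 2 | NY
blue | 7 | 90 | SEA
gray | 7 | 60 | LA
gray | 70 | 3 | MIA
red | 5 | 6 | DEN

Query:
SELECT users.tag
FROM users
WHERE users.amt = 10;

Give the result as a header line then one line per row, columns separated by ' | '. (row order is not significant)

After WHERE (1 rows):
users.tag | users.owner | users.amt | users.id
C | carol | 10 | 4
After SELECT (1 rows):
users.tag
C

== RESULT ==
users.tag
C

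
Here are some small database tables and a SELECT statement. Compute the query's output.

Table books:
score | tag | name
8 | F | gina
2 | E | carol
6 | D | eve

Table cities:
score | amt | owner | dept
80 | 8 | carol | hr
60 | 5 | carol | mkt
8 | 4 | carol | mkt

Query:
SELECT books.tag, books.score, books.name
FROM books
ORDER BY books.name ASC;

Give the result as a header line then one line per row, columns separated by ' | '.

== RESULT ==
books.tag | books.score | books.name
E | 2 | carol
D | 6 | eve
F | 8 | gina

Derivation:
After SELECT (3 rows):
books.tag | books.score | books.name
F | 8 | gina
E | 2 | carol
D | 6 | eve
After ORDER BY (3 rows):
books.tag | books.score | books.name
E | 2 | carol
D | 6 | eve
F | 8 | gina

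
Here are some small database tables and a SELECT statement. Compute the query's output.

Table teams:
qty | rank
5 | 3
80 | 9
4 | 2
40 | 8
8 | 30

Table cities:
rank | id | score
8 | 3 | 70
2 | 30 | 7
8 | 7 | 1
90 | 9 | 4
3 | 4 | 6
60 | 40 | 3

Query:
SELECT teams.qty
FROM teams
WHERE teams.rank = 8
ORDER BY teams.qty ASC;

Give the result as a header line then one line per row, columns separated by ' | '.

After WHERE (1 rows):
teams.qty | teams.rank
40 | 8
After SELECT (1 rows):
teams.qty
40
After ORDER BY (1 rows):
teams.qty
40

== RESULT ==
teams.qty
40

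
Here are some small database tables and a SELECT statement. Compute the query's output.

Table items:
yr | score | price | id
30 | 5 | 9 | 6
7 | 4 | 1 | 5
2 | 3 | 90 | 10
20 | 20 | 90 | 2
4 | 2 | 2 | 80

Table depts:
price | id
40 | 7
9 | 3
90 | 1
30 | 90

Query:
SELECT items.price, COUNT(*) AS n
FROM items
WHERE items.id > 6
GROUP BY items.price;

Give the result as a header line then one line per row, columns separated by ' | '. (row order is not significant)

After WHERE (2 rows):
items.yr | items.score | items.price | items.id
2 | 3 | 90 | 10
4 | 2 | 2 | 80
After GROUP BY (2 rows):
items.price | n
90 | 1
2 | 1

== RESULT ==
items.price | n
90 | 1
2 | 1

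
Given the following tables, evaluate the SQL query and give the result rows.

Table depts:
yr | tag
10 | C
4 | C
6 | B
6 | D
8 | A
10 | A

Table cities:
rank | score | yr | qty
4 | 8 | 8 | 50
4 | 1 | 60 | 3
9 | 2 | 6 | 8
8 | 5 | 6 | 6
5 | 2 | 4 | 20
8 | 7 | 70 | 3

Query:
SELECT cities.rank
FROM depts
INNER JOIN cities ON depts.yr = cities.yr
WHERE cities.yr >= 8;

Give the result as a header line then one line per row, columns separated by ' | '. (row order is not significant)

== RESULT ==
cities.rank
4

Derivation:
After JOIN cities (6 rows):
depts.yr | depts.tag | cities.rank | cities.score | cities.yr | cities.qty
4 | C | 5 | 2 | 4 | 20
6 | B | 9 | 2 | 6 | 8
6 | B | 8 | 5 | 6 | 6
6 | D | 9 | 2 | 6 | 8
6 | D | 8 | 5 | 6 | 6
8 | A | 4 | 8 | 8 | 50
After WHERE (1 rows):
depts.yr | depts.tag | cities.rank | cities.score | cities.yr | cities.qty
8 | A | 4 | 8 | 8 | 50
After SELECT (1 rows):
cities.rank
4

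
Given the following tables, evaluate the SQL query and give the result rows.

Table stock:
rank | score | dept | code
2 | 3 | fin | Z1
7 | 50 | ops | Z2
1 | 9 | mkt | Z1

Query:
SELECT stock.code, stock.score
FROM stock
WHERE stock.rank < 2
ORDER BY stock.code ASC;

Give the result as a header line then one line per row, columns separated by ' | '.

After WHERE (1 rows):
stock.rank | stock.score | stock.dept | stock.code
1 | 9 | mkt | Z1
After SELECT (1 rows):
stock.code | stock.score
Z1 | 9
After ORDER BY (1 rows):
stock.code | stock.score
Z1 | 9

== RESULT ==
stock.code | stock.score
Z1 | 9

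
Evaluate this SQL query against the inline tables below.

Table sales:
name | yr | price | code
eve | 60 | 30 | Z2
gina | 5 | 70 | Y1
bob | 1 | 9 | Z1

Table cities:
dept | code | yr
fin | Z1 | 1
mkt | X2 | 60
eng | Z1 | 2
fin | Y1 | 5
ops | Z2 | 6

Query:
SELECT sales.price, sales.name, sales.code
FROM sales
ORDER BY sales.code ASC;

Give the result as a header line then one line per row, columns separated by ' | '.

== RESULT ==
sales.price | sales.name | sales.code
70 | gina | Y1
9 | bob | Z1
30 | eve | Z2

Derivation:
After SELECT (3 rows):
sales.price | sales.name | sales.code
30 | eve | Z2
70 | gina | Y1
9 | bob | Z1
After ORDER BY (3 rows):
sales.price | sales.name | sales.code
70 | gina | Y1
9 | bob | Z1
30 | eve | Z2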